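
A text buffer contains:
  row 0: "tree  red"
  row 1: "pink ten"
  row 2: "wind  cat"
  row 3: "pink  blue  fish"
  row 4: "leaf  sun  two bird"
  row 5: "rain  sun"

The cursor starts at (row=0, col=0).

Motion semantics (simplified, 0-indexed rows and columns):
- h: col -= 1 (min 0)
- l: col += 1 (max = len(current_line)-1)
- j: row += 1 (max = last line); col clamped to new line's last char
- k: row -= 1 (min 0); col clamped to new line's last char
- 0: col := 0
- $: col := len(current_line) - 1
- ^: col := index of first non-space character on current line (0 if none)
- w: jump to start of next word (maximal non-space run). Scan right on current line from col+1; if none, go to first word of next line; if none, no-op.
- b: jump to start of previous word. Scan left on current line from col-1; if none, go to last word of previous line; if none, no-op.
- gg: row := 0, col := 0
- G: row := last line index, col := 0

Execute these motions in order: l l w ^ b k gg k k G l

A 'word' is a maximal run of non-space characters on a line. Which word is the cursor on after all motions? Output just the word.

Answer: rain

Derivation:
After 1 (l): row=0 col=1 char='r'
After 2 (l): row=0 col=2 char='e'
After 3 (w): row=0 col=6 char='r'
After 4 (^): row=0 col=0 char='t'
After 5 (b): row=0 col=0 char='t'
After 6 (k): row=0 col=0 char='t'
After 7 (gg): row=0 col=0 char='t'
After 8 (k): row=0 col=0 char='t'
After 9 (k): row=0 col=0 char='t'
After 10 (G): row=5 col=0 char='r'
After 11 (l): row=5 col=1 char='a'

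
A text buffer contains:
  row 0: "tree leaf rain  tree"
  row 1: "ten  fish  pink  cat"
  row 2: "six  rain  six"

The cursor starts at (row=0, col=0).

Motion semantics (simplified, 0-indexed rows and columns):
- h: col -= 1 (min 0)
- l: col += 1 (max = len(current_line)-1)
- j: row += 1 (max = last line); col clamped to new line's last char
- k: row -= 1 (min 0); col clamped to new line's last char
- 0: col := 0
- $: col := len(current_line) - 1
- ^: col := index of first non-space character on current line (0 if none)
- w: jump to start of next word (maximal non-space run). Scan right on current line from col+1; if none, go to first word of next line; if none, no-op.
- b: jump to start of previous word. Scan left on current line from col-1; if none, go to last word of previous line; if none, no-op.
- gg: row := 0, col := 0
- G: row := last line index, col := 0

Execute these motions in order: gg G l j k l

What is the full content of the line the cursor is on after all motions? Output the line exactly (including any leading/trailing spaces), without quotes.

Answer: ten  fish  pink  cat

Derivation:
After 1 (gg): row=0 col=0 char='t'
After 2 (G): row=2 col=0 char='s'
After 3 (l): row=2 col=1 char='i'
After 4 (j): row=2 col=1 char='i'
After 5 (k): row=1 col=1 char='e'
After 6 (l): row=1 col=2 char='n'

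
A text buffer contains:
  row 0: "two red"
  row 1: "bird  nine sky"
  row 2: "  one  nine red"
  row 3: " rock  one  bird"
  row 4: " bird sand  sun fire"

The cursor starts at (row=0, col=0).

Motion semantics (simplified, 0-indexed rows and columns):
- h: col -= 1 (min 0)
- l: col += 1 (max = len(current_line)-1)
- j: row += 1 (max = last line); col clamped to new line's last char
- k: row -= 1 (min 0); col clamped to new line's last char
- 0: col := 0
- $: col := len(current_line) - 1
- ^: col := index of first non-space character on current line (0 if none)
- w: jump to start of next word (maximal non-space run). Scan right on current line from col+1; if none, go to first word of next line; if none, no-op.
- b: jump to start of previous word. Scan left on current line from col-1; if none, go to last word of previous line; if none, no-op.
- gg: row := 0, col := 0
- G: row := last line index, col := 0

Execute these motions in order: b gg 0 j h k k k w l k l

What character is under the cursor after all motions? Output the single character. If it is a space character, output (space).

After 1 (b): row=0 col=0 char='t'
After 2 (gg): row=0 col=0 char='t'
After 3 (0): row=0 col=0 char='t'
After 4 (j): row=1 col=0 char='b'
After 5 (h): row=1 col=0 char='b'
After 6 (k): row=0 col=0 char='t'
After 7 (k): row=0 col=0 char='t'
After 8 (k): row=0 col=0 char='t'
After 9 (w): row=0 col=4 char='r'
After 10 (l): row=0 col=5 char='e'
After 11 (k): row=0 col=5 char='e'
After 12 (l): row=0 col=6 char='d'

Answer: d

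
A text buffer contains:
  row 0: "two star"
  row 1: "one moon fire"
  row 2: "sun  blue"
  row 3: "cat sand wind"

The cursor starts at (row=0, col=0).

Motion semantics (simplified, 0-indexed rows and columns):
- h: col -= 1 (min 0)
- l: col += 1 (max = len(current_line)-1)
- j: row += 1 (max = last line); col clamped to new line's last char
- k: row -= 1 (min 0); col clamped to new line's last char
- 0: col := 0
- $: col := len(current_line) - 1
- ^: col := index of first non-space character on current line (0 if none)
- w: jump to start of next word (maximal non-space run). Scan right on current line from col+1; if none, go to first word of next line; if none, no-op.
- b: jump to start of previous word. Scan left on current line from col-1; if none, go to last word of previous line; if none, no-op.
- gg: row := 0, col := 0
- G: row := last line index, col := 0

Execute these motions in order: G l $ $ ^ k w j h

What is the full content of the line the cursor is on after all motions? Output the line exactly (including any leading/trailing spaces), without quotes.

After 1 (G): row=3 col=0 char='c'
After 2 (l): row=3 col=1 char='a'
After 3 ($): row=3 col=12 char='d'
After 4 ($): row=3 col=12 char='d'
After 5 (^): row=3 col=0 char='c'
After 6 (k): row=2 col=0 char='s'
After 7 (w): row=2 col=5 char='b'
After 8 (j): row=3 col=5 char='a'
After 9 (h): row=3 col=4 char='s'

Answer: cat sand wind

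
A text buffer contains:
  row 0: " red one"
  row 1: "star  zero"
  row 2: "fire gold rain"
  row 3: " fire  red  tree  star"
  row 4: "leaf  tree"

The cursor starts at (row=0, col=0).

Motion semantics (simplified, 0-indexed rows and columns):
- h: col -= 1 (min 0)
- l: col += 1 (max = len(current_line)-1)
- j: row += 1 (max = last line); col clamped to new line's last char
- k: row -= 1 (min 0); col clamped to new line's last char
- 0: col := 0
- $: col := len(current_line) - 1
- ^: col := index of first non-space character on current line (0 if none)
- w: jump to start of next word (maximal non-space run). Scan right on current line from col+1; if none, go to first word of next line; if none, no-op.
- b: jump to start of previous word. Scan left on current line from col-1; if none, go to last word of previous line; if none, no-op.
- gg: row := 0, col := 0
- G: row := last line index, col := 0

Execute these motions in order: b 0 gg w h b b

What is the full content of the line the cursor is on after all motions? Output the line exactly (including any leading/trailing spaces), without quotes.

After 1 (b): row=0 col=0 char='_'
After 2 (0): row=0 col=0 char='_'
After 3 (gg): row=0 col=0 char='_'
After 4 (w): row=0 col=1 char='r'
After 5 (h): row=0 col=0 char='_'
After 6 (b): row=0 col=0 char='_'
After 7 (b): row=0 col=0 char='_'

Answer:  red one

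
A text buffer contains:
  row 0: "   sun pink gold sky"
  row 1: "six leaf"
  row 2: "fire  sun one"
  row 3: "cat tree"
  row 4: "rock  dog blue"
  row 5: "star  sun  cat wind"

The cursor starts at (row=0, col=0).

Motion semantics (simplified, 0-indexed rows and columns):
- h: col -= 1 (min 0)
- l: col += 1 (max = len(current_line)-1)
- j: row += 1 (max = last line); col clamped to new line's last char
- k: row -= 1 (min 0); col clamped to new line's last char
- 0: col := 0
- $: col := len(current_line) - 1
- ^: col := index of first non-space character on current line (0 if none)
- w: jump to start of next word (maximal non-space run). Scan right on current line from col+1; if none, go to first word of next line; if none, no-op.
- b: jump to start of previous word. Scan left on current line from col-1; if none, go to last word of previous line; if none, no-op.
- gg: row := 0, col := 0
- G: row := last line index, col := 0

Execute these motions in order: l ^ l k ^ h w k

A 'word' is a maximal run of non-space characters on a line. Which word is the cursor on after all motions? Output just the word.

Answer: sun

Derivation:
After 1 (l): row=0 col=1 char='_'
After 2 (^): row=0 col=3 char='s'
After 3 (l): row=0 col=4 char='u'
After 4 (k): row=0 col=4 char='u'
After 5 (^): row=0 col=3 char='s'
After 6 (h): row=0 col=2 char='_'
After 7 (w): row=0 col=3 char='s'
After 8 (k): row=0 col=3 char='s'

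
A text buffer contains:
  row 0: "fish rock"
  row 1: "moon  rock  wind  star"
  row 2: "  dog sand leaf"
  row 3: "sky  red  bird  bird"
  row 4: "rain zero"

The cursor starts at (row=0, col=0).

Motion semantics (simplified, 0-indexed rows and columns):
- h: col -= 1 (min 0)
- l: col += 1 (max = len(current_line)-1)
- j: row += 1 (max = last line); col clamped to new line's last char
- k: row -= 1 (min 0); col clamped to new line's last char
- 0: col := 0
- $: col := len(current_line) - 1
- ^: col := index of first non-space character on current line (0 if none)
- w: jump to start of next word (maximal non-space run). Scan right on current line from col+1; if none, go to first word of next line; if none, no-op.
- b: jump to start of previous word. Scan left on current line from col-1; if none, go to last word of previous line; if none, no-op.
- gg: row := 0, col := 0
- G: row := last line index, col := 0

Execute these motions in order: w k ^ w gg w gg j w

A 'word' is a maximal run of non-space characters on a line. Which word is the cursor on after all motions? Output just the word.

After 1 (w): row=0 col=5 char='r'
After 2 (k): row=0 col=5 char='r'
After 3 (^): row=0 col=0 char='f'
After 4 (w): row=0 col=5 char='r'
After 5 (gg): row=0 col=0 char='f'
After 6 (w): row=0 col=5 char='r'
After 7 (gg): row=0 col=0 char='f'
After 8 (j): row=1 col=0 char='m'
After 9 (w): row=1 col=6 char='r'

Answer: rock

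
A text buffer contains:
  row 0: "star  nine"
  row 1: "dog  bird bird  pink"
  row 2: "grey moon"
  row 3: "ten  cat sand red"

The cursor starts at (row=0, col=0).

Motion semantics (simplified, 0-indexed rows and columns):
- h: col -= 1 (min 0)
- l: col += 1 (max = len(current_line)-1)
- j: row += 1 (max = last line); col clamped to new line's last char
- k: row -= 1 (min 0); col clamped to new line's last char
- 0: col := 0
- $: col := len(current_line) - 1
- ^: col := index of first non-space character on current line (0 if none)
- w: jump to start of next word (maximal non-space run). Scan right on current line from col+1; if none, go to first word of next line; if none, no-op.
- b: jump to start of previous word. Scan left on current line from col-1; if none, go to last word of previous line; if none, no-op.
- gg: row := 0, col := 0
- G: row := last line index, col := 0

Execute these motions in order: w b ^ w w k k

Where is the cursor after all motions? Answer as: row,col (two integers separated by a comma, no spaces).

Answer: 0,0

Derivation:
After 1 (w): row=0 col=6 char='n'
After 2 (b): row=0 col=0 char='s'
After 3 (^): row=0 col=0 char='s'
After 4 (w): row=0 col=6 char='n'
After 5 (w): row=1 col=0 char='d'
After 6 (k): row=0 col=0 char='s'
After 7 (k): row=0 col=0 char='s'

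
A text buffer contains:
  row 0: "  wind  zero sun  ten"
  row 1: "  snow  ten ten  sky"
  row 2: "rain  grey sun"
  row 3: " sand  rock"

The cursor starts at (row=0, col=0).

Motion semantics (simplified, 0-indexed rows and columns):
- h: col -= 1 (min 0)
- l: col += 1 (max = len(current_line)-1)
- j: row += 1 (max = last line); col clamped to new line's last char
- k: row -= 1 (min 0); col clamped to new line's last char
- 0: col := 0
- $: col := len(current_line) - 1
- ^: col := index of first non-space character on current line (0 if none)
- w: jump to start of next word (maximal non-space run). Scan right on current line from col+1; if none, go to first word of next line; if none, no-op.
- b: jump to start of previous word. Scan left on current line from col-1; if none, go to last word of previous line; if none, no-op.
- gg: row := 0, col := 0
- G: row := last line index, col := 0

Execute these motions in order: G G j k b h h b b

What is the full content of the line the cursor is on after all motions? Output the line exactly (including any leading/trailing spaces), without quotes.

Answer:   snow  ten ten  sky

Derivation:
After 1 (G): row=3 col=0 char='_'
After 2 (G): row=3 col=0 char='_'
After 3 (j): row=3 col=0 char='_'
After 4 (k): row=2 col=0 char='r'
After 5 (b): row=1 col=17 char='s'
After 6 (h): row=1 col=16 char='_'
After 7 (h): row=1 col=15 char='_'
After 8 (b): row=1 col=12 char='t'
After 9 (b): row=1 col=8 char='t'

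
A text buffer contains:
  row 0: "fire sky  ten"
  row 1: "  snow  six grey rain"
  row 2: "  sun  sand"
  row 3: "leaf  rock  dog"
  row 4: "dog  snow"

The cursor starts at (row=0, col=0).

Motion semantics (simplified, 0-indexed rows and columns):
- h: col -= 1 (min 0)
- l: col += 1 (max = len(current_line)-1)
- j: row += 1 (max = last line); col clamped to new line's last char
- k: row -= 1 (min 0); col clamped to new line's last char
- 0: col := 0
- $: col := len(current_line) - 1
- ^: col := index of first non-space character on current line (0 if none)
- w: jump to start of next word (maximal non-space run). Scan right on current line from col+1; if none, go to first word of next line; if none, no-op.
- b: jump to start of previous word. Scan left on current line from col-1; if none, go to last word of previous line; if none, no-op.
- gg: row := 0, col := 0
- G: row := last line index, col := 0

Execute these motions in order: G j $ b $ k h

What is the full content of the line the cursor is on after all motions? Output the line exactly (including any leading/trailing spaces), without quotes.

Answer: leaf  rock  dog

Derivation:
After 1 (G): row=4 col=0 char='d'
After 2 (j): row=4 col=0 char='d'
After 3 ($): row=4 col=8 char='w'
After 4 (b): row=4 col=5 char='s'
After 5 ($): row=4 col=8 char='w'
After 6 (k): row=3 col=8 char='c'
After 7 (h): row=3 col=7 char='o'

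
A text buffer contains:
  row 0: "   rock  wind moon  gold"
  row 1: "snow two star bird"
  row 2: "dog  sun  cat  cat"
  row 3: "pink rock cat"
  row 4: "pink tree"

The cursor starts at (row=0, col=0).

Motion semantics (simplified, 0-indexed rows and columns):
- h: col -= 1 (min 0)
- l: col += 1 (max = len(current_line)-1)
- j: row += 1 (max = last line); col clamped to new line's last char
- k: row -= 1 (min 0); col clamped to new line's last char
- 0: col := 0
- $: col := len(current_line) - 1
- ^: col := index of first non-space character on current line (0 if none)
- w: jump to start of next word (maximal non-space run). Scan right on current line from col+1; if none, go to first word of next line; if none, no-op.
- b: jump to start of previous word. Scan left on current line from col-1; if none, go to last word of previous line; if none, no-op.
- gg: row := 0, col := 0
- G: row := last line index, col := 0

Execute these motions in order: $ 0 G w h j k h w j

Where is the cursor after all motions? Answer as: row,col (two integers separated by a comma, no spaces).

After 1 ($): row=0 col=23 char='d'
After 2 (0): row=0 col=0 char='_'
After 3 (G): row=4 col=0 char='p'
After 4 (w): row=4 col=5 char='t'
After 5 (h): row=4 col=4 char='_'
After 6 (j): row=4 col=4 char='_'
After 7 (k): row=3 col=4 char='_'
After 8 (h): row=3 col=3 char='k'
After 9 (w): row=3 col=5 char='r'
After 10 (j): row=4 col=5 char='t'

Answer: 4,5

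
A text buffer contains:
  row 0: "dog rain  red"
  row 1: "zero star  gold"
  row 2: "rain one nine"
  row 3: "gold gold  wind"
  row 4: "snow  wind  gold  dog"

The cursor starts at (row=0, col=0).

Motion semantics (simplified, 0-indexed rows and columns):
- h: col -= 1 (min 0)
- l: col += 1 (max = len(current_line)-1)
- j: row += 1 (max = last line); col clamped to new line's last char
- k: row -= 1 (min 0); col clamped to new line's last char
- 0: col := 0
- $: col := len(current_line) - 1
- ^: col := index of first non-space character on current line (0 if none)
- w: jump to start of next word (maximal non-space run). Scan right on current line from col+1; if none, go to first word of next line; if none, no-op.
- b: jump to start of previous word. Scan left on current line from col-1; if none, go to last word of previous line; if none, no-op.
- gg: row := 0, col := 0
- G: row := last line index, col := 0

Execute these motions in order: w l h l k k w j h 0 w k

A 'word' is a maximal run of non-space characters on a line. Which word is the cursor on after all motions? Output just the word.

After 1 (w): row=0 col=4 char='r'
After 2 (l): row=0 col=5 char='a'
After 3 (h): row=0 col=4 char='r'
After 4 (l): row=0 col=5 char='a'
After 5 (k): row=0 col=5 char='a'
After 6 (k): row=0 col=5 char='a'
After 7 (w): row=0 col=10 char='r'
After 8 (j): row=1 col=10 char='_'
After 9 (h): row=1 col=9 char='_'
After 10 (0): row=1 col=0 char='z'
After 11 (w): row=1 col=5 char='s'
After 12 (k): row=0 col=5 char='a'

Answer: rain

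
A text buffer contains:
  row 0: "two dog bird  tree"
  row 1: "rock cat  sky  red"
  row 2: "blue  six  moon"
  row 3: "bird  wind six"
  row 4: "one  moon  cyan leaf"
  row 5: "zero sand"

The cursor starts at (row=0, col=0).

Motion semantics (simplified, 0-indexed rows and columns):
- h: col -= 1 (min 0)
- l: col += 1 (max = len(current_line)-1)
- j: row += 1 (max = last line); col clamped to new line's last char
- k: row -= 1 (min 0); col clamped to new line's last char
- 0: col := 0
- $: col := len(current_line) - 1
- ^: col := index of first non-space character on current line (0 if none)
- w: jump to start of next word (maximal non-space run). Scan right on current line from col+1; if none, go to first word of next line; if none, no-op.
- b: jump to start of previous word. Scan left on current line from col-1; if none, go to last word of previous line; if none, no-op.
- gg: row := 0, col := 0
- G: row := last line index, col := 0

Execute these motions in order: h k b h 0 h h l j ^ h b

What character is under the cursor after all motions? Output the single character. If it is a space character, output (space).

After 1 (h): row=0 col=0 char='t'
After 2 (k): row=0 col=0 char='t'
After 3 (b): row=0 col=0 char='t'
After 4 (h): row=0 col=0 char='t'
After 5 (0): row=0 col=0 char='t'
After 6 (h): row=0 col=0 char='t'
After 7 (h): row=0 col=0 char='t'
After 8 (l): row=0 col=1 char='w'
After 9 (j): row=1 col=1 char='o'
After 10 (^): row=1 col=0 char='r'
After 11 (h): row=1 col=0 char='r'
After 12 (b): row=0 col=14 char='t'

Answer: t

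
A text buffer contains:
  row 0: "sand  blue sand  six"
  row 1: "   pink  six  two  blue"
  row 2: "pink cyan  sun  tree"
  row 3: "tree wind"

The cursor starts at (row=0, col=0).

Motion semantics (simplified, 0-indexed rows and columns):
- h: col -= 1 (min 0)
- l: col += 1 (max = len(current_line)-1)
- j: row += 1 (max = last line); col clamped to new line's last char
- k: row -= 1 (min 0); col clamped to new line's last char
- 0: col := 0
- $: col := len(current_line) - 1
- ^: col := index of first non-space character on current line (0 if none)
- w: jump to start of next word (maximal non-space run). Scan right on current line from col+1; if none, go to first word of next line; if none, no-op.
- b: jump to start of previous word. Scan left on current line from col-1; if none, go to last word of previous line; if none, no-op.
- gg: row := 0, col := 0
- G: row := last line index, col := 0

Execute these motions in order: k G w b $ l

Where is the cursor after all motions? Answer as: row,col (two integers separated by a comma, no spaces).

Answer: 3,8

Derivation:
After 1 (k): row=0 col=0 char='s'
After 2 (G): row=3 col=0 char='t'
After 3 (w): row=3 col=5 char='w'
After 4 (b): row=3 col=0 char='t'
After 5 ($): row=3 col=8 char='d'
After 6 (l): row=3 col=8 char='d'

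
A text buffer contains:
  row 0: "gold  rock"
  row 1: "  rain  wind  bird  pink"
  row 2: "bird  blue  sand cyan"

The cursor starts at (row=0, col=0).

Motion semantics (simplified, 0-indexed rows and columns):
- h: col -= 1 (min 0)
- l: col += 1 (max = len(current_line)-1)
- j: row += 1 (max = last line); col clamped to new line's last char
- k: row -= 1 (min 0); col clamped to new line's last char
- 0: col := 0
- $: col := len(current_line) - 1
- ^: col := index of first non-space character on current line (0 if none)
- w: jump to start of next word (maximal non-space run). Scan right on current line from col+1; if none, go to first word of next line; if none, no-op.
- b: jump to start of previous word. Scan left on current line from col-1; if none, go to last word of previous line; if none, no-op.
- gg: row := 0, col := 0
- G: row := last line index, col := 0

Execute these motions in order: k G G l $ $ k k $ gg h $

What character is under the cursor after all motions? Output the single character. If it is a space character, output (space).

Answer: k

Derivation:
After 1 (k): row=0 col=0 char='g'
After 2 (G): row=2 col=0 char='b'
After 3 (G): row=2 col=0 char='b'
After 4 (l): row=2 col=1 char='i'
After 5 ($): row=2 col=20 char='n'
After 6 ($): row=2 col=20 char='n'
After 7 (k): row=1 col=20 char='p'
After 8 (k): row=0 col=9 char='k'
After 9 ($): row=0 col=9 char='k'
After 10 (gg): row=0 col=0 char='g'
After 11 (h): row=0 col=0 char='g'
After 12 ($): row=0 col=9 char='k'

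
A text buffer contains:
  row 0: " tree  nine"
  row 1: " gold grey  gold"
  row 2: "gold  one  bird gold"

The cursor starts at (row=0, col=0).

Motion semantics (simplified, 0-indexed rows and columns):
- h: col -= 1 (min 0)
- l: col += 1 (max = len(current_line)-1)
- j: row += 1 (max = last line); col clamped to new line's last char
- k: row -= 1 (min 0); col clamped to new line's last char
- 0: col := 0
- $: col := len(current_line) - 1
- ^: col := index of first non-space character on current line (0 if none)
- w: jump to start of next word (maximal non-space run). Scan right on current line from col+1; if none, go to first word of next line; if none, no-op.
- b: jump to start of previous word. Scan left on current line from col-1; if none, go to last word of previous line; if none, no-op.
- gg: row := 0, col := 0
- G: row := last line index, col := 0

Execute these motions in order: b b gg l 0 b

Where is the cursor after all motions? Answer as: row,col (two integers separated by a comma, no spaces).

Answer: 0,0

Derivation:
After 1 (b): row=0 col=0 char='_'
After 2 (b): row=0 col=0 char='_'
After 3 (gg): row=0 col=0 char='_'
After 4 (l): row=0 col=1 char='t'
After 5 (0): row=0 col=0 char='_'
After 6 (b): row=0 col=0 char='_'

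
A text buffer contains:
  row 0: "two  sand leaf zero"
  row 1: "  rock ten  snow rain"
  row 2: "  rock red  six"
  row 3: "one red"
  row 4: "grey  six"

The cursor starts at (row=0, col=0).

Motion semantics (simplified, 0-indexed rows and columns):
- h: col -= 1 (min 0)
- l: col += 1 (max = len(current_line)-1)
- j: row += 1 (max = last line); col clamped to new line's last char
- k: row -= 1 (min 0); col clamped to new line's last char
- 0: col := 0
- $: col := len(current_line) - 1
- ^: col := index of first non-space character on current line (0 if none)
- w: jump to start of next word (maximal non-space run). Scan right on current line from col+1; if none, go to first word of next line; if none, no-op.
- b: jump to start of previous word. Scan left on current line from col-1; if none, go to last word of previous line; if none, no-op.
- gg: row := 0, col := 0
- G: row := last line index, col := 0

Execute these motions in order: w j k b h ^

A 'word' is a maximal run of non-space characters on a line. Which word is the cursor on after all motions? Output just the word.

Answer: two

Derivation:
After 1 (w): row=0 col=5 char='s'
After 2 (j): row=1 col=5 char='k'
After 3 (k): row=0 col=5 char='s'
After 4 (b): row=0 col=0 char='t'
After 5 (h): row=0 col=0 char='t'
After 6 (^): row=0 col=0 char='t'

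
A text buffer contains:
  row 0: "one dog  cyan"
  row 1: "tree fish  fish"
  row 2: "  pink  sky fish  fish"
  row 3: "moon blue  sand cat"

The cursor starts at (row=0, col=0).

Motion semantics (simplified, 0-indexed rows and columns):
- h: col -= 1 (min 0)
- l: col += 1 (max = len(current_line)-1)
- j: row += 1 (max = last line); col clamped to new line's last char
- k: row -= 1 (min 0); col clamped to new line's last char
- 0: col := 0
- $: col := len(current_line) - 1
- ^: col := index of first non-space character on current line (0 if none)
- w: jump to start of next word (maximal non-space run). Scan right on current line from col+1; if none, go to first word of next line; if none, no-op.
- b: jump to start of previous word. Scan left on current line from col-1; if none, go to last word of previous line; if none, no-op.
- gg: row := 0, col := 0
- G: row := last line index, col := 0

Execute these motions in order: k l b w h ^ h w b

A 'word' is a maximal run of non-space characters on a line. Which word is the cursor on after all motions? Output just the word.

Answer: one

Derivation:
After 1 (k): row=0 col=0 char='o'
After 2 (l): row=0 col=1 char='n'
After 3 (b): row=0 col=0 char='o'
After 4 (w): row=0 col=4 char='d'
After 5 (h): row=0 col=3 char='_'
After 6 (^): row=0 col=0 char='o'
After 7 (h): row=0 col=0 char='o'
After 8 (w): row=0 col=4 char='d'
After 9 (b): row=0 col=0 char='o'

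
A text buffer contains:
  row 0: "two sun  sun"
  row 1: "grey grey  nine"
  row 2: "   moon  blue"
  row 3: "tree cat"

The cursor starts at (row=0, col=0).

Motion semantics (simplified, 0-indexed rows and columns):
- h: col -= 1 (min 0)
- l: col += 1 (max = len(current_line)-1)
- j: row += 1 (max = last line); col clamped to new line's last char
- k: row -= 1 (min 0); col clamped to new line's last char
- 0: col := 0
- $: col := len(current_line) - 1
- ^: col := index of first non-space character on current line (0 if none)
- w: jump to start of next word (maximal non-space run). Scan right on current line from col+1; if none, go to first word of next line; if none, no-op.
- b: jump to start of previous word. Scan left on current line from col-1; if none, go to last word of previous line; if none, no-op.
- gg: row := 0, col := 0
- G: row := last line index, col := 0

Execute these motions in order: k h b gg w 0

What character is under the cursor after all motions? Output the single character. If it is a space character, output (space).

Answer: t

Derivation:
After 1 (k): row=0 col=0 char='t'
After 2 (h): row=0 col=0 char='t'
After 3 (b): row=0 col=0 char='t'
After 4 (gg): row=0 col=0 char='t'
After 5 (w): row=0 col=4 char='s'
After 6 (0): row=0 col=0 char='t'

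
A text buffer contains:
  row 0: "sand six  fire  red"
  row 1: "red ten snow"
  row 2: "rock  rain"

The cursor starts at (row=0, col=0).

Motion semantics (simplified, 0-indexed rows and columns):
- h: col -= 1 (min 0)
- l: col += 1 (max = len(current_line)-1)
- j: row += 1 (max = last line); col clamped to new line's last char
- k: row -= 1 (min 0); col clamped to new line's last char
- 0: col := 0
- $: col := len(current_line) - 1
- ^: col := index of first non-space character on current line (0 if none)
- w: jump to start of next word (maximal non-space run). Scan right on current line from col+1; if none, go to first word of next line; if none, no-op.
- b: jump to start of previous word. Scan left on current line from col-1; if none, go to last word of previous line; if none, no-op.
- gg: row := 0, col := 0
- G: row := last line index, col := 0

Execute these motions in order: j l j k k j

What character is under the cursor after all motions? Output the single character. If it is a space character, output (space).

Answer: e

Derivation:
After 1 (j): row=1 col=0 char='r'
After 2 (l): row=1 col=1 char='e'
After 3 (j): row=2 col=1 char='o'
After 4 (k): row=1 col=1 char='e'
After 5 (k): row=0 col=1 char='a'
After 6 (j): row=1 col=1 char='e'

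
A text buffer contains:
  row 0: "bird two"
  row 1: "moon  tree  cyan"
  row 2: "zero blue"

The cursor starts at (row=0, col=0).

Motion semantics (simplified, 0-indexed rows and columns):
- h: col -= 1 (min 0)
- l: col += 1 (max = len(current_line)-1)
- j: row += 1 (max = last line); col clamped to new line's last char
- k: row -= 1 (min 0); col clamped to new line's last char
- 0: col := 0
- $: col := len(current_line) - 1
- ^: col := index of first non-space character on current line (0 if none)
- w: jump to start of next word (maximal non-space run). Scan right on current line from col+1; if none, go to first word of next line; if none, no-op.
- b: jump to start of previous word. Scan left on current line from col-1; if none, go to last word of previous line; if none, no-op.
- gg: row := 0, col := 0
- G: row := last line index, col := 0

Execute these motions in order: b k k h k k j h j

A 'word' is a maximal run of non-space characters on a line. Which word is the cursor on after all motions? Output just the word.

Answer: zero

Derivation:
After 1 (b): row=0 col=0 char='b'
After 2 (k): row=0 col=0 char='b'
After 3 (k): row=0 col=0 char='b'
After 4 (h): row=0 col=0 char='b'
After 5 (k): row=0 col=0 char='b'
After 6 (k): row=0 col=0 char='b'
After 7 (j): row=1 col=0 char='m'
After 8 (h): row=1 col=0 char='m'
After 9 (j): row=2 col=0 char='z'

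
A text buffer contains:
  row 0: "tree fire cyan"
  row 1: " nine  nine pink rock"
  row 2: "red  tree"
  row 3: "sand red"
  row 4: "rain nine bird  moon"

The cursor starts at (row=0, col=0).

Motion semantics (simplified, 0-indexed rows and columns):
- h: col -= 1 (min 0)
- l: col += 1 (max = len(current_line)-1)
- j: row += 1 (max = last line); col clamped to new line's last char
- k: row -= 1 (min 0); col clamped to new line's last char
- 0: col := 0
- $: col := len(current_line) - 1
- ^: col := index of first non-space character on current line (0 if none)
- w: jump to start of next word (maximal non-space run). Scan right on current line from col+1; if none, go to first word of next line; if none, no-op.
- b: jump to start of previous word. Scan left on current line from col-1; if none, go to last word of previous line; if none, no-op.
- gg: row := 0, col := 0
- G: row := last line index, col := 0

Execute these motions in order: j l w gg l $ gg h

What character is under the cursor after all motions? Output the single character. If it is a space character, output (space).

Answer: t

Derivation:
After 1 (j): row=1 col=0 char='_'
After 2 (l): row=1 col=1 char='n'
After 3 (w): row=1 col=7 char='n'
After 4 (gg): row=0 col=0 char='t'
After 5 (l): row=0 col=1 char='r'
After 6 ($): row=0 col=13 char='n'
After 7 (gg): row=0 col=0 char='t'
After 8 (h): row=0 col=0 char='t'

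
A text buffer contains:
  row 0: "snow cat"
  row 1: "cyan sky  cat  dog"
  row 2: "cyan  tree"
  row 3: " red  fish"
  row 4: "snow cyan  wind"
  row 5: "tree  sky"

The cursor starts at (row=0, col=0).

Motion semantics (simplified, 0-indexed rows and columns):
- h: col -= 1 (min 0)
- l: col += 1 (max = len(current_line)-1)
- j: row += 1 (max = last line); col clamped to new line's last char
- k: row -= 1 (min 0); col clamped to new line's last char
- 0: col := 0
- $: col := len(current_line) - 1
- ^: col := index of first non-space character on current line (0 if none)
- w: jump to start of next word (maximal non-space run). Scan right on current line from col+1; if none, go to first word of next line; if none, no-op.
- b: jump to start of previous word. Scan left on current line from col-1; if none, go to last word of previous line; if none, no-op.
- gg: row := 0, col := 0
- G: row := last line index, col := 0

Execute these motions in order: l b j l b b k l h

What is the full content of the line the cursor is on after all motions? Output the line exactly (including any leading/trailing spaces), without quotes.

Answer: snow cat

Derivation:
After 1 (l): row=0 col=1 char='n'
After 2 (b): row=0 col=0 char='s'
After 3 (j): row=1 col=0 char='c'
After 4 (l): row=1 col=1 char='y'
After 5 (b): row=1 col=0 char='c'
After 6 (b): row=0 col=5 char='c'
After 7 (k): row=0 col=5 char='c'
After 8 (l): row=0 col=6 char='a'
After 9 (h): row=0 col=5 char='c'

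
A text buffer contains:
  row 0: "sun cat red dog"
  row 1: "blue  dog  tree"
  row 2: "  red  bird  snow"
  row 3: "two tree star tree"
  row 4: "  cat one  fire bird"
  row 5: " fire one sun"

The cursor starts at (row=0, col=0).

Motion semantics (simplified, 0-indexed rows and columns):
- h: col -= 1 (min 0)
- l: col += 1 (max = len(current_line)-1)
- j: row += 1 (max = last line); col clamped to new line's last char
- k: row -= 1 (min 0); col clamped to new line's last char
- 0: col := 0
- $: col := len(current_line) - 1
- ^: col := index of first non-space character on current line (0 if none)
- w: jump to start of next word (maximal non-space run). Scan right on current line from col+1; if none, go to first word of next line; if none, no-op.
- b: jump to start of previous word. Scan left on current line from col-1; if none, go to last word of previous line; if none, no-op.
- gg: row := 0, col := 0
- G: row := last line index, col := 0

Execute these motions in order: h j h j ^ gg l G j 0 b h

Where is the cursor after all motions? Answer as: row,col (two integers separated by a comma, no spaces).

Answer: 4,15

Derivation:
After 1 (h): row=0 col=0 char='s'
After 2 (j): row=1 col=0 char='b'
After 3 (h): row=1 col=0 char='b'
After 4 (j): row=2 col=0 char='_'
After 5 (^): row=2 col=2 char='r'
After 6 (gg): row=0 col=0 char='s'
After 7 (l): row=0 col=1 char='u'
After 8 (G): row=5 col=0 char='_'
After 9 (j): row=5 col=0 char='_'
After 10 (0): row=5 col=0 char='_'
After 11 (b): row=4 col=16 char='b'
After 12 (h): row=4 col=15 char='_'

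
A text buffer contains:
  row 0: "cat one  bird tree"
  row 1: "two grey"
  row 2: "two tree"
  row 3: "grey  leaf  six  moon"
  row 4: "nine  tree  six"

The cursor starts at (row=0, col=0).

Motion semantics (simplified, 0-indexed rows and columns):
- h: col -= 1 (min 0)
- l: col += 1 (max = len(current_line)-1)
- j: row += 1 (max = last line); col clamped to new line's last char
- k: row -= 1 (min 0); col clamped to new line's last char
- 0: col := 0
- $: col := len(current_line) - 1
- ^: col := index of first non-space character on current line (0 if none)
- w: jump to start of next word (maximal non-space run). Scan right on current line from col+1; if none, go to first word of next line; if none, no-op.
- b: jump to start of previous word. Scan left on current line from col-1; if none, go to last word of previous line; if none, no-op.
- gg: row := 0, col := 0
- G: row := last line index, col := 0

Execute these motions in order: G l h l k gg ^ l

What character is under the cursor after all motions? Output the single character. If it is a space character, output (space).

After 1 (G): row=4 col=0 char='n'
After 2 (l): row=4 col=1 char='i'
After 3 (h): row=4 col=0 char='n'
After 4 (l): row=4 col=1 char='i'
After 5 (k): row=3 col=1 char='r'
After 6 (gg): row=0 col=0 char='c'
After 7 (^): row=0 col=0 char='c'
After 8 (l): row=0 col=1 char='a'

Answer: a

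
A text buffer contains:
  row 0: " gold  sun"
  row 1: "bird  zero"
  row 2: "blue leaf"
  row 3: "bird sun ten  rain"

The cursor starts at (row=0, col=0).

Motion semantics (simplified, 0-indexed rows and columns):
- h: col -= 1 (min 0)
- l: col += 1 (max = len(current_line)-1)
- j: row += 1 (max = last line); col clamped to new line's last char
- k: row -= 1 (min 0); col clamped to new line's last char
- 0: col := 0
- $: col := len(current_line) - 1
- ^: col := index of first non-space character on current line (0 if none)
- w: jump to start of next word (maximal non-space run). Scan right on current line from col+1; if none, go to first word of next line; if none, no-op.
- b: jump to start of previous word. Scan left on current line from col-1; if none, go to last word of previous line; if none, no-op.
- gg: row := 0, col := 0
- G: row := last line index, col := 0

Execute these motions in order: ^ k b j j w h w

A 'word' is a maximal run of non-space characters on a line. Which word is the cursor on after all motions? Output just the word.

Answer: leaf

Derivation:
After 1 (^): row=0 col=1 char='g'
After 2 (k): row=0 col=1 char='g'
After 3 (b): row=0 col=1 char='g'
After 4 (j): row=1 col=1 char='i'
After 5 (j): row=2 col=1 char='l'
After 6 (w): row=2 col=5 char='l'
After 7 (h): row=2 col=4 char='_'
After 8 (w): row=2 col=5 char='l'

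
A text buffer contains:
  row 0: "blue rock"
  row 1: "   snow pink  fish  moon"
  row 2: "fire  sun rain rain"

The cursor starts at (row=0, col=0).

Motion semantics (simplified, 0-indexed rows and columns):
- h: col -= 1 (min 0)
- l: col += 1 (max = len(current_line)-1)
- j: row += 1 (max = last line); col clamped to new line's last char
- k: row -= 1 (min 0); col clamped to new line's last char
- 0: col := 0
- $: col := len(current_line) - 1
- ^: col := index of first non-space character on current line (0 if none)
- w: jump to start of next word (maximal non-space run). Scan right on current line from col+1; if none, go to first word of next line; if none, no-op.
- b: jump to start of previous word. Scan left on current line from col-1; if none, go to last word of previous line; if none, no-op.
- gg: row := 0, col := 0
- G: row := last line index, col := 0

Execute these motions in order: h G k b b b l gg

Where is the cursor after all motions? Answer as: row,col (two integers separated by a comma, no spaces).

After 1 (h): row=0 col=0 char='b'
After 2 (G): row=2 col=0 char='f'
After 3 (k): row=1 col=0 char='_'
After 4 (b): row=0 col=5 char='r'
After 5 (b): row=0 col=0 char='b'
After 6 (b): row=0 col=0 char='b'
After 7 (l): row=0 col=1 char='l'
After 8 (gg): row=0 col=0 char='b'

Answer: 0,0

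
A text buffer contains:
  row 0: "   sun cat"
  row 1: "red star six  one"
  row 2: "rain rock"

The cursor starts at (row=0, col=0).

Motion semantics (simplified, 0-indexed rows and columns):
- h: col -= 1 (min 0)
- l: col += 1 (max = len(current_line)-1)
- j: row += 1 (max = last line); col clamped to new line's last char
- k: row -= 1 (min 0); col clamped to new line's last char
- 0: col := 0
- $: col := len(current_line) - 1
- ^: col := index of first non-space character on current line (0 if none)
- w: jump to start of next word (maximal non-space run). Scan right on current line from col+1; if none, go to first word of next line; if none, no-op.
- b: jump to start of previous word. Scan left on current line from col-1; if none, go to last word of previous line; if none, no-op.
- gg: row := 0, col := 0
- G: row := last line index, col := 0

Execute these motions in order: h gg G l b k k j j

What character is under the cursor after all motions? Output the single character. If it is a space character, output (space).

After 1 (h): row=0 col=0 char='_'
After 2 (gg): row=0 col=0 char='_'
After 3 (G): row=2 col=0 char='r'
After 4 (l): row=2 col=1 char='a'
After 5 (b): row=2 col=0 char='r'
After 6 (k): row=1 col=0 char='r'
After 7 (k): row=0 col=0 char='_'
After 8 (j): row=1 col=0 char='r'
After 9 (j): row=2 col=0 char='r'

Answer: r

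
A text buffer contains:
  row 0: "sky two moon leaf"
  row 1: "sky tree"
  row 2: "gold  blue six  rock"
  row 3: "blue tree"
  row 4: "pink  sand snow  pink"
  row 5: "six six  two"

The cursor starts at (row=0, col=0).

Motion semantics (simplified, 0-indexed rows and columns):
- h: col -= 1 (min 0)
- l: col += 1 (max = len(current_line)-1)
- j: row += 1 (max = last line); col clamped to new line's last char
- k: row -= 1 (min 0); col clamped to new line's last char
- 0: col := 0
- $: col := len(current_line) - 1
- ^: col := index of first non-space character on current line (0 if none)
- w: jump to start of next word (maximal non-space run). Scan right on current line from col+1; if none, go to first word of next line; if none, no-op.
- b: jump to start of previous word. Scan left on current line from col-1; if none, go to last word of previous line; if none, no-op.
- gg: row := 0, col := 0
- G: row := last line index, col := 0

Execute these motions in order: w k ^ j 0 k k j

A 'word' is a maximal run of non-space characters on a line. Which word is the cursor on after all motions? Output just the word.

After 1 (w): row=0 col=4 char='t'
After 2 (k): row=0 col=4 char='t'
After 3 (^): row=0 col=0 char='s'
After 4 (j): row=1 col=0 char='s'
After 5 (0): row=1 col=0 char='s'
After 6 (k): row=0 col=0 char='s'
After 7 (k): row=0 col=0 char='s'
After 8 (j): row=1 col=0 char='s'

Answer: sky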